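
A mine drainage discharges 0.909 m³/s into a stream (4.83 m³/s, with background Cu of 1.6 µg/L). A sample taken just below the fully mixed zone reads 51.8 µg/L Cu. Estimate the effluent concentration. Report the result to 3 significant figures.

319 µg/L

Mass balance: 4.830·1.600 + 0.9090·Cₑ = 5.739·51.80
→ Cₑ = (5.739·51.80 − 4.830·1.600) / 0.9090 = 318.5 µg/L.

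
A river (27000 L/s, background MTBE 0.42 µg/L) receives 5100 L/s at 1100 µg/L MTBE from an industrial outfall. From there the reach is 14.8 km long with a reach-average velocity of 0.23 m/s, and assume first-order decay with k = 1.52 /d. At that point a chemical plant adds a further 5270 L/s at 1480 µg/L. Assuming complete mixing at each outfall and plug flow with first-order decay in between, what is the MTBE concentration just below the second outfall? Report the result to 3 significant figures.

Flow-weighted average: C = (27000·0.4200 + 5100·1100) / 32100 = 5621000/32100 = 175.1 µg/L; combined flow 32100 L/s.
Travel time t = 14.8·1000 / 0.23 = 64350 s = 17.87 h.
Decay over the reach: 175.1·exp(−kt) = 175.1·0.3224 = 56.45 µg/L.
Second outfall: C = (32100·56.45 + 5270·1480)/37370 = 257.2 µg/L.

257 µg/L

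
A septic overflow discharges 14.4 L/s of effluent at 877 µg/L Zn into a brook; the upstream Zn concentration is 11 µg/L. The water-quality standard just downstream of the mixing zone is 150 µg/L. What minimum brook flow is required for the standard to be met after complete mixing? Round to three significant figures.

Set C_mix = 150: (Q·11.00 + 14.40·877.0) / (Q + 14.40) = 150
→ Q = 14.40·(877.0 − 150)/(150 − 11.00) = 75.32 L/s.

75.3 L/s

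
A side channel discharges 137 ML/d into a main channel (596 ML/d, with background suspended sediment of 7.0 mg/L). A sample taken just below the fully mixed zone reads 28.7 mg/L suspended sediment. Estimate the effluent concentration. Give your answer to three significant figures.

Mass balance: 596.0·7.000 + 137.0·Cₑ = 733.0·28.70
→ Cₑ = (733.0·28.70 − 596.0·7.000) / 137.0 = 123.1 mg/L.

123 mg/L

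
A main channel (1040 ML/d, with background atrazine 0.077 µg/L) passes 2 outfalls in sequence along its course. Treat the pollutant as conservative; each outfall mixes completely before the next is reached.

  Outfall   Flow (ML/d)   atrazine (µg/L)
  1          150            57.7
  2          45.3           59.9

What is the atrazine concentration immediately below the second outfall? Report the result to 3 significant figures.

Outfall 1: combined Q = 1190 ML/d; C = (1040·0.07700 + 150.0·57.70)/1190 = 7.340 µg/L.
Outfall 2: combined Q = 1235 ML/d; C = (1190·7.340 + 45.30·59.90)/1235 = 9.268 µg/L.

9.27 µg/L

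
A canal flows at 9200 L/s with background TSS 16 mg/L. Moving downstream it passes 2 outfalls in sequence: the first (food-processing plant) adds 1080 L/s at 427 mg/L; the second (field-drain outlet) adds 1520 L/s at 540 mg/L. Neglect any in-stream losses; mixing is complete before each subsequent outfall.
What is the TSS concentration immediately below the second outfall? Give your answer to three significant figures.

121 mg/L

After outfall 1: Q = 9200 + 1080 = 10280 L/s; C = (9200·16.00 + 1080·427.0)/10280 = 59.18 mg/L.
After outfall 2: Q = 10280 + 1520 = 11800 L/s; C = (10280·59.18 + 1520·540.0)/11800 = 121.1 mg/L.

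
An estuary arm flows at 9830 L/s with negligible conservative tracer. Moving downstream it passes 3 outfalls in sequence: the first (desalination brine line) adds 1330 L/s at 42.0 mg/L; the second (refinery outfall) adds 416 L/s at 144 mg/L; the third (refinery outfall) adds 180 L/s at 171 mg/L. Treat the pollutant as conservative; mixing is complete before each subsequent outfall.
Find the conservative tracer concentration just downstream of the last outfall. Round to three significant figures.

12.5 mg/L

Outfall 1: combined Q = 11160 L/s; C = (9830·0 + 1330·42.00)/11160 = 5.005 mg/L.
Outfall 2: combined Q = 11580 L/s; C = (11160·5.005 + 416.0·144.0)/11580 = 10.00 mg/L.
Outfall 3: combined Q = 11760 L/s; C = (11580·10.00 + 180.0·171.0)/11760 = 12.47 mg/L.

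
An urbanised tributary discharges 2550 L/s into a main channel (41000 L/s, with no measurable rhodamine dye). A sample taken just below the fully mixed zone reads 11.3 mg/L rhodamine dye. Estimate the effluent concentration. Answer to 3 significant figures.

193 mg/L

Mass balance: 41000·0 + 2550·Cₑ = 43550·11.30
→ Cₑ = (43550·11.30 − 41000·0) / 2550 = 193.0 mg/L.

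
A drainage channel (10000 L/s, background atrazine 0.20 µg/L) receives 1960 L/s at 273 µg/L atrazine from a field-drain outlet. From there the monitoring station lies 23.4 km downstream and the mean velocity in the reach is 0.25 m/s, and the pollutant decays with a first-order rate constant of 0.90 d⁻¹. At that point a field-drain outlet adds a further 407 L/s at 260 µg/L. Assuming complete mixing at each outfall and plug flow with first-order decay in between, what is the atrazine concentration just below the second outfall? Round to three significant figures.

24.9 µg/L

After mixing, C = (10000·0.2000 + 1960·273.0) / 11960 = 537100/11960 = 44.91 µg/L; combined flow 11960 L/s.
Travel time t = 23.4·1000 / 0.25 = 93600 s = 26.00 h.
First-order decay: C = 44.91·exp(−k·t) = 44.91·0.3772 = 16.94 µg/L.
At the second outfall, C = (11960·16.94 + 407.0·260.0) / (11960 + 407.0) = 24.94 µg/L.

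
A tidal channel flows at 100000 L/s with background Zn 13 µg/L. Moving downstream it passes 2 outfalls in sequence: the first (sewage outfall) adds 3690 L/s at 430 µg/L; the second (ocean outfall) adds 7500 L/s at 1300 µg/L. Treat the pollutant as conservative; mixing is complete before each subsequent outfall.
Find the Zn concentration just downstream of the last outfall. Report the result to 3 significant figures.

114 µg/L

Below outfall 1: Q → 103700 L/s, C = (100000·13.00 + 3690·430.0)/103700 = 27.84 µg/L.
Below outfall 2: Q → 111200 L/s, C = (103700·27.84 + 7500·1300)/111200 = 113.6 µg/L.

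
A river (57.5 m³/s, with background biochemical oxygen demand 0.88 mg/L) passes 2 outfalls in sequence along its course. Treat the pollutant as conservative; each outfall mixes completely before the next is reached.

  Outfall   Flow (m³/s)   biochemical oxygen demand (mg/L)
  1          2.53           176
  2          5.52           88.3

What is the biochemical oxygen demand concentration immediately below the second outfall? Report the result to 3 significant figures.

15.0 mg/L

After outfall 1: Q = 57.50 + 2.530 = 60.03 m³/s; C = (57.50·0.8800 + 2.530·176.0)/60.03 = 8.261 mg/L.
After outfall 2: Q = 60.03 + 5.520 = 65.55 m³/s; C = (60.03·8.261 + 5.520·88.30)/65.55 = 15.00 mg/L.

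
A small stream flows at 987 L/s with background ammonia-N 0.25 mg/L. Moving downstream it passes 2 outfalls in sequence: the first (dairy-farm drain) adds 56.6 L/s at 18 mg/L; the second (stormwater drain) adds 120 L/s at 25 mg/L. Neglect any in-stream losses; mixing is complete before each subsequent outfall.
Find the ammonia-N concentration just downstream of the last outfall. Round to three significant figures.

Below outfall 1: Q → 1044 L/s, C = (987.0·0.2500 + 56.60·18.00)/1044 = 1.213 mg/L.
Below outfall 2: Q → 1164 L/s, C = (1044·1.213 + 120.0·25.00)/1164 = 3.666 mg/L.

3.67 mg/L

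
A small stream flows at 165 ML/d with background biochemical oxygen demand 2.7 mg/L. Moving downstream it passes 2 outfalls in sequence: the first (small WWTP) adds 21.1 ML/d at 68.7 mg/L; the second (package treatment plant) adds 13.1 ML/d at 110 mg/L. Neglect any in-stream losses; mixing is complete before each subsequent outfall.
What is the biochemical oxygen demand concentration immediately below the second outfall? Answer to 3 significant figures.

Outfall 1: combined Q = 186.1 ML/d; C = (165.0·2.700 + 21.10·68.70)/186.1 = 10.18 mg/L.
Outfall 2: combined Q = 199.2 ML/d; C = (186.1·10.18 + 13.10·110.0)/199.2 = 16.75 mg/L.

16.7 mg/L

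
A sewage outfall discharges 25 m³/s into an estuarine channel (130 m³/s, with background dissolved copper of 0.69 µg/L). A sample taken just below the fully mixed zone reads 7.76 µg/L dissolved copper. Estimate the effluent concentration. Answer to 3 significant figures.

Mass balance: 130.0·0.6900 + 25.00·Cₑ = 155.0·7.760
→ Cₑ = (155.0·7.760 − 130.0·0.6900) / 25.00 = 44.52 µg/L.

44.5 µg/L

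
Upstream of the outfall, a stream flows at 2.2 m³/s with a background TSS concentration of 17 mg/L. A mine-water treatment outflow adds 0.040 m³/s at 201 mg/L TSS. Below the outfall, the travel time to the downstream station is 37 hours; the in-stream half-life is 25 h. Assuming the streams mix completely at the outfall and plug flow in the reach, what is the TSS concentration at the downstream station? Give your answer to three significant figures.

After mixing, C = (2.200·17.00 + 0.04000·201.0) / 2.240 = 45.44/2.240 = 20.29 mg/L.
Half-life 25 h → k = ln 2 / 25 = 0.02773 h⁻¹ = 0.6654 d⁻¹.
After decay, C = 20.29 × e^(−kt) = 20.29 × 0.3585 = 7.272 mg/L.

7.27 mg/L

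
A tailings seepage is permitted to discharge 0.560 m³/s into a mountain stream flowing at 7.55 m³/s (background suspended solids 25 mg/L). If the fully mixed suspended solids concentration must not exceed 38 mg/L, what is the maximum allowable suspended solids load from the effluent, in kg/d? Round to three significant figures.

10300 kg/d

Mass balance at the limit: 7.550·25.00 + 0.5600·Cₑ = 8.110·38 → Cₑ = 213.3 mg/L.
Load = 0.5600 m³/s × 213.3 g/m³ × 86 400 s/d = 10320 kg/d.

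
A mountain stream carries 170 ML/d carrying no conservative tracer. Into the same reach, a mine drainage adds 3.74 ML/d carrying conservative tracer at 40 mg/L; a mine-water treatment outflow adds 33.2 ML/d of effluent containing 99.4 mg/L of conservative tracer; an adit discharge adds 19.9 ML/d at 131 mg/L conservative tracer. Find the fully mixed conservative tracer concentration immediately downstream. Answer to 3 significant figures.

26.7 mg/L

Flow-weighted average: C = (170.0·0 + 3.740·40.00 + 33.20·99.40 + 19.90·131.0) / 226.8 = 6057/226.8 = 26.70 mg/L.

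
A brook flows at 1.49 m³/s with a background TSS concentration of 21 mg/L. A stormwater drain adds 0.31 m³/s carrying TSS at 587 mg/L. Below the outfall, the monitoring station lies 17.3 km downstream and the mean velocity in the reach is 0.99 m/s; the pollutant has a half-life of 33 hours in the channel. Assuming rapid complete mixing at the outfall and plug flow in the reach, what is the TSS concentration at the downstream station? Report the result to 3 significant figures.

Mass balance: C = (1.490·21.00 + 0.3100·587.0) / 1.800 = 213.3/1.800 = 118.5 mg/L.
Travel time t = 17.3·1000 / 0.99 = 17470 s = 4.854 h.
Half-life 33 h → k = ln 2 / 33 = 0.02100 h⁻¹ = 0.5041 d⁻¹.
After decay, C = 118.5 × e^(−kt) = 118.5 × 0.9031 = 107.0 mg/L.

107 mg/L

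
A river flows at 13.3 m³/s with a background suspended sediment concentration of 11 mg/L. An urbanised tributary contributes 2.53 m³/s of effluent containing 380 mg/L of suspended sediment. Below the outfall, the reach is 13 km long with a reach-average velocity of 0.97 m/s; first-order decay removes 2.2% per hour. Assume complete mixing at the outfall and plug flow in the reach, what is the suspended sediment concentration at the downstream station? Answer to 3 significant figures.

64.4 mg/L

After mixing, C = (13.30·11.00 + 2.530·380.0) / 15.83 = 1108/15.83 = 69.97 mg/L.
Travel time t = 13·1000 / 0.97 = 13400 s = 3.723 h.
2.2%/h lost → k = −ln(1 − 0.022) = 0.02225 h⁻¹.
Applying C = C₀e^(−kt): 69.97 × 0.9205 = 64.41 mg/L.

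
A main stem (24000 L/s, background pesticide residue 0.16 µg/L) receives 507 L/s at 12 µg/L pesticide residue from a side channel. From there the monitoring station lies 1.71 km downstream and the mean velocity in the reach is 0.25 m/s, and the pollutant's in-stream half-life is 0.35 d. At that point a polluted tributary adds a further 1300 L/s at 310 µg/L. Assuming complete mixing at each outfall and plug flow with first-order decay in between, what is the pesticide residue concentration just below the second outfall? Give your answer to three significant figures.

15.9 µg/L

Conservation of mass: C = (24000·0.1600 + 507.0·12.00) / 24510 = 9924/24510 = 0.4049 µg/L; combined flow 24510 L/s.
Travel time t = 1.71·1000 / 0.25 = 6840 s = 1.900 h.
Half-life 0.35 d → k = ln 2 / 0.35 = 1.980 d⁻¹.
Decay over the reach: 0.4049·exp(−kt) = 0.4049·0.8549 = 0.3462 µg/L.
Second outfall: C = (24510·0.3462 + 1300·310.0)/25810 = 15.94 µg/L.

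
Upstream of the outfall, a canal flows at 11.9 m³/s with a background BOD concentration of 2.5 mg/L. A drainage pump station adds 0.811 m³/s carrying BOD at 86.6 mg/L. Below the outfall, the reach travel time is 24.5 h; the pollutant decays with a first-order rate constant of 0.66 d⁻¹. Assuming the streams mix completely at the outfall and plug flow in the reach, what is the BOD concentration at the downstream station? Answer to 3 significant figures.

4.01 mg/L

Conservation of mass: C = (11.90·2.500 + 0.8110·86.60) / 12.71 = 99.98/12.71 = 7.866 mg/L.
After decay, C = 7.866 × e^(−kt) = 7.866 × 0.5098 = 4.010 mg/L.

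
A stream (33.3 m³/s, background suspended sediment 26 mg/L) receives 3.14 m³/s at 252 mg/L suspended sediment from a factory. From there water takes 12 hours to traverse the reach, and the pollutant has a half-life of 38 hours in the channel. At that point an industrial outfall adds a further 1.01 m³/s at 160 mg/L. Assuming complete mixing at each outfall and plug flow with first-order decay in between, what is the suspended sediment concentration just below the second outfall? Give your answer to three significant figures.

Conservation of mass: C = (33.30·26.00 + 3.140·252.0) / 36.44 = 1657/36.44 = 45.47 mg/L; combined flow 36.44 m³/s.
Half-life 38 h → k = ln 2 / 38 = 0.01824 h⁻¹ = 0.4378 d⁻¹.
Applying C = C₀e^(−kt): 45.47 × 0.8034 = 36.53 mg/L.
Second outfall: C = (36.44·36.53 + 1.010·160.0)/37.45 = 39.86 mg/L.

39.9 mg/L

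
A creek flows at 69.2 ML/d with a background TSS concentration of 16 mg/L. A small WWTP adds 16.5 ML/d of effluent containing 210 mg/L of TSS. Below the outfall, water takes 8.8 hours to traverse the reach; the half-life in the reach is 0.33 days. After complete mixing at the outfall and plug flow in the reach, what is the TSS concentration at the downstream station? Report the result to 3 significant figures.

24.7 mg/L

Mixed concentration C = ΣQC/ΣQ = (69.20·16.00 + 16.50·210.0) / 85.70 = 4572/85.70 = 53.35 mg/L.
Half-life 0.33 d → k = ln 2 / 0.33 = 2.100 d⁻¹.
First-order decay: C = 53.35·exp(−k·t) = 53.35·0.4629 = 24.70 mg/L.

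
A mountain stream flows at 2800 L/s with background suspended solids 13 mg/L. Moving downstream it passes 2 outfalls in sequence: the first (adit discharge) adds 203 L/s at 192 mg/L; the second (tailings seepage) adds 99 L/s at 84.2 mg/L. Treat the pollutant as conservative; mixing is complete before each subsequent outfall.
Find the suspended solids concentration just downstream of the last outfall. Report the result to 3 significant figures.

Outfall 1: combined Q = 3003 L/s; C = (2800·13.00 + 203.0·192.0)/3003 = 25.10 mg/L.
Outfall 2: combined Q = 3102 L/s; C = (3003·25.10 + 99.00·84.20)/3102 = 26.99 mg/L.

27.0 mg/L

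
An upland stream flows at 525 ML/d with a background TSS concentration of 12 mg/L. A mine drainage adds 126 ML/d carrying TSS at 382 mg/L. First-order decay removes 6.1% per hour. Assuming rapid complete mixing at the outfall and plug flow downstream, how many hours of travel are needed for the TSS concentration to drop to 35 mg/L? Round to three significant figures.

13.8 h

Flow-weighted average: C = (525.0·12.00 + 126.0·382.0) / 651.0 = 54430/651.0 = 83.61 mg/L.
6.1%/h lost → k = −ln(1 − 0.061) = 0.06294 h⁻¹.
83.61·exp(−k·t) = 35 → t = ln(83.61/35)/k = 49810 s = 13.84 h.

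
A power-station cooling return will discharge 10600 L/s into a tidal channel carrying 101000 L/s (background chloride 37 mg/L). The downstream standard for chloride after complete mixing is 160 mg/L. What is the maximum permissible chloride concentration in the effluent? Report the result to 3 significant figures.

1330 mg/L

At the limit, (Qr·Cr + Qe·Cₑ)/(Qr + Qe) = 160:
Cₑ = (111600·160 − 101000·37.00) / 10600 = 1332 mg/L.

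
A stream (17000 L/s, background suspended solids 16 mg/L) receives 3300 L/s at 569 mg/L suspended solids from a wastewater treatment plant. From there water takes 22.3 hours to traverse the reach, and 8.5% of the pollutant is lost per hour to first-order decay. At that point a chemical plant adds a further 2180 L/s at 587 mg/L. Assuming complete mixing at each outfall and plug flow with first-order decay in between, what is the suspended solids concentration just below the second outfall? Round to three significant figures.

Mixed concentration C = ΣQC/ΣQ = (17000·16.00 + 3300·569.0) / 20300 = 2150000/20300 = 105.9 mg/L; combined flow 20300 L/s.
8.5%/h lost → k = −ln(1 − 0.085) = 0.08883 h⁻¹.
Decay over the reach: 105.9·exp(−kt) = 105.9·0.1379 = 14.61 mg/L.
At the second outfall, C = (20300·14.61 + 2180·587.0) / (20300 + 2180) = 70.12 mg/L.

70.1 mg/L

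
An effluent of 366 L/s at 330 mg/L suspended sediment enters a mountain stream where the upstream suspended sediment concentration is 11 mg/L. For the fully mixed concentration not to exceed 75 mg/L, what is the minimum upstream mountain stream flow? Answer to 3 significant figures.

1460 L/s

Set C_mix = 75: (Q·11.00 + 366.0·330.0) / (Q + 366.0) = 75
→ Q = 366.0·(330.0 − 75)/(75 − 11.00) = 1458 L/s.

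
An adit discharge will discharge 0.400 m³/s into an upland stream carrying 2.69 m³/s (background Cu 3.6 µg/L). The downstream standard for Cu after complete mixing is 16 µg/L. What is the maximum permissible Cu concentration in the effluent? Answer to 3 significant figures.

At the limit, (Qr·Cr + Qe·Cₑ)/(Qr + Qe) = 16:
Cₑ = (3.090·16 − 2.690·3.600) / 0.4000 = 99.39 µg/L.

99.4 µg/L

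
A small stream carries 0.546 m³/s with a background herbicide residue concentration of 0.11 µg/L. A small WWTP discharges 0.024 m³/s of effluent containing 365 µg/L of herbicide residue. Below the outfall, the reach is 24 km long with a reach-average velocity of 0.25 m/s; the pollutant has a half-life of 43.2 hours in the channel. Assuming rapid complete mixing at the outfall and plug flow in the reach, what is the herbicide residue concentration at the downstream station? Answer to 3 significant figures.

10.1 µg/L

After mixing, C = (0.5460·0.1100 + 0.02400·365.0) / 0.5700 = 8.820/0.5700 = 15.47 µg/L.
Travel time t = 24·1000 / 0.25 = 96000 s = 26.67 h.
Half-life 43.2 h → k = ln 2 / 43.2 = 0.01605 h⁻¹ = 0.3851 d⁻¹.
First-order decay: C = 15.47·exp(−k·t) = 15.47·0.6519 = 10.09 µg/L.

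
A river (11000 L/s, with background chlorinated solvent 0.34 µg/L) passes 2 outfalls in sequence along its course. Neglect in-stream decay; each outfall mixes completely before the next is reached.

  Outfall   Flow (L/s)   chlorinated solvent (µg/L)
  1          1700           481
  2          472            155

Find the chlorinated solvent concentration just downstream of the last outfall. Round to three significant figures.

After outfall 1: Q = 11000 + 1700 = 12700 L/s; C = (11000·0.3400 + 1700·481.0)/12700 = 64.68 µg/L.
After outfall 2: Q = 12700 + 472.0 = 13170 L/s; C = (12700·64.68 + 472.0·155.0)/13170 = 67.92 µg/L.

67.9 µg/L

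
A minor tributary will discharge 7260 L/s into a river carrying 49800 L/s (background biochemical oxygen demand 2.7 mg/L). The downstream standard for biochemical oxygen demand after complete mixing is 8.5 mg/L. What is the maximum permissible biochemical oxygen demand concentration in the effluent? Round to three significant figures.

48.3 mg/L

At the limit, (Qr·Cr + Qe·Cₑ)/(Qr + Qe) = 8.5:
Cₑ = (57060·8.5 − 49800·2.700) / 7260 = 48.29 mg/L.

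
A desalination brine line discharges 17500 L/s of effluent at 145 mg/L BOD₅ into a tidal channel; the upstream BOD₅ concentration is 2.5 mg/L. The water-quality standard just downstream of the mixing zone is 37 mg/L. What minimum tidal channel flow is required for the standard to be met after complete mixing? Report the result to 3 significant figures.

54800 L/s

Set C_mix = 37: (Q·2.500 + 17500·145.0) / (Q + 17500) = 37
→ Q = 17500·(145.0 − 37)/(37 − 2.500) = 54780 L/s.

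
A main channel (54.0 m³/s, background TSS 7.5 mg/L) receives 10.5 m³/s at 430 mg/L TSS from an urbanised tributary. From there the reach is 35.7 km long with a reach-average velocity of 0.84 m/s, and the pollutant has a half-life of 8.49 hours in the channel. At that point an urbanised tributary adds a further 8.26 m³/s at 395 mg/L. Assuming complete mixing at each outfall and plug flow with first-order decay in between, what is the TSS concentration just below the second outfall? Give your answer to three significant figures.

Mass balance: C = (54.00·7.500 + 10.50·430.0) / 64.50 = 4920/64.50 = 76.28 mg/L; combined flow 64.50 m³/s.
Travel time t = 35.7·1000 / 0.84 = 42500 s = 11.81 h.
Half-life 8.49 h → k = ln 2 / 8.49 = 0.08164 h⁻¹ = 1.959 d⁻¹.
After decay, C = 76.28 × e^(−kt) = 76.28 × 0.3814 = 29.09 mg/L.
Second outfall: C = (64.50·29.09 + 8.260·395.0)/72.76 = 70.63 mg/L.

70.6 mg/L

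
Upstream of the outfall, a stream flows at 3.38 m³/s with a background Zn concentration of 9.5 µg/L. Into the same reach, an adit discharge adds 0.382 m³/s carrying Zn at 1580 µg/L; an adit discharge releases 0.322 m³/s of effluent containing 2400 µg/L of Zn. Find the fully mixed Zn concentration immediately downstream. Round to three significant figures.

Conservation of mass: C = (3.380·9.500 + 0.3820·1580 + 0.3220·2400) / 4.084 = 1408/4.084 = 344.9 µg/L.

345 µg/L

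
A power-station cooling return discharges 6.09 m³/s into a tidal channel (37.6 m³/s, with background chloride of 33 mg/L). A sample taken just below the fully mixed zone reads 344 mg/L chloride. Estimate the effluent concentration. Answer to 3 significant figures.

Mass balance: 37.60·33.00 + 6.090·Cₑ = 43.69·344.0
→ Cₑ = (43.69·344.0 − 37.60·33.00) / 6.090 = 2264 mg/L.

2260 mg/L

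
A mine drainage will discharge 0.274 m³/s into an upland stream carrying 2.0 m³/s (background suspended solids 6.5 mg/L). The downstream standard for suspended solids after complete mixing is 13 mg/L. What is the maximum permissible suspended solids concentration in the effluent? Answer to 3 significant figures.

60.4 mg/L

At the limit, (Qr·Cr + Qe·Cₑ)/(Qr + Qe) = 13:
Cₑ = (2.274·13 − 2.000·6.500) / 0.2740 = 60.45 mg/L.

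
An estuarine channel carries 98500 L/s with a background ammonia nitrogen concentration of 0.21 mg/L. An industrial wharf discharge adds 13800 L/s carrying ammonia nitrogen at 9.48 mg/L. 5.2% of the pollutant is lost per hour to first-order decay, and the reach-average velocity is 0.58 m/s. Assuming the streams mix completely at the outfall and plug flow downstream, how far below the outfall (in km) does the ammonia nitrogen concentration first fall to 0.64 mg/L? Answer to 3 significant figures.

Conservation of mass: C = (98500·0.2100 + 13800·9.480) / 112300 = 151500/112300 = 1.349 mg/L.
5.2%/h lost → k = −ln(1 − 0.052) = 0.05340 h⁻¹.
Set 1.349·exp(−k·t) = 0.64 → t = ln(1.349/0.64)/k = 50280 s = 13.97 h.
Distance = v·t = 0.58·50280 = 29160 m = 29.16 km.

29.2 km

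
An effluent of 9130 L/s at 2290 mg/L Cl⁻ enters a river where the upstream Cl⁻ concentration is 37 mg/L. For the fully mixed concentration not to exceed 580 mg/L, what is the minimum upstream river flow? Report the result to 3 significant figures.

Set C_mix = 580: (Q·37.00 + 9130·2290) / (Q + 9130) = 580
→ Q = 9130·(2290 − 580)/(580 − 37.00) = 28750 L/s.

28800 L/s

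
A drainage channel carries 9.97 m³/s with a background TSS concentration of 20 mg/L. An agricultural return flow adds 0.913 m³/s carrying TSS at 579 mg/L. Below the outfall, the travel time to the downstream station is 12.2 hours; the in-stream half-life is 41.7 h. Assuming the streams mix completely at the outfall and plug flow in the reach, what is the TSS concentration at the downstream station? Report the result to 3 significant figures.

After mixing, C = (9.970·20.00 + 0.9130·579.0) / 10.88 = 728.0/10.88 = 66.90 mg/L.
Half-life 41.7 h → k = ln 2 / 41.7 = 0.01662 h⁻¹ = 0.3989 d⁻¹.
Applying C = C₀e^(−kt): 66.90 × 0.8164 = 54.62 mg/L.

54.6 mg/L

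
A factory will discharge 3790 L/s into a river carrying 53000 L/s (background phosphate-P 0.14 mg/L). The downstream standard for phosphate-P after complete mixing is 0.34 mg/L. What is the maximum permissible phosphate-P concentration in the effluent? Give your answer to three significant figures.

3.14 mg/L

At the limit, (Qr·Cr + Qe·Cₑ)/(Qr + Qe) = 0.34:
Cₑ = (56790·0.34 − 53000·0.1400) / 3790 = 3.137 mg/L.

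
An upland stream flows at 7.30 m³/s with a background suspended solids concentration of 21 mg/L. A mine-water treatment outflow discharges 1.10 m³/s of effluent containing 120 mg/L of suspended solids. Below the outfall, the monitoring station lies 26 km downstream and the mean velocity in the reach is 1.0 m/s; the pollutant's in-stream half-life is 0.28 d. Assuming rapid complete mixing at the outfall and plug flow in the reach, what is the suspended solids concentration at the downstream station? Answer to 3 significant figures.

Flow-weighted average: C = (7.300·21.00 + 1.100·120.0) / 8.400 = 285.3/8.400 = 33.96 mg/L.
Travel time t = 26·1000 / 1.0 = 26000 s = 7.222 h.
Half-life 0.28 d → k = ln 2 / 0.28 = 2.476 d⁻¹.
First-order decay: C = 33.96·exp(−k·t) = 33.96·0.4748 = 16.12 mg/L.

16.1 mg/L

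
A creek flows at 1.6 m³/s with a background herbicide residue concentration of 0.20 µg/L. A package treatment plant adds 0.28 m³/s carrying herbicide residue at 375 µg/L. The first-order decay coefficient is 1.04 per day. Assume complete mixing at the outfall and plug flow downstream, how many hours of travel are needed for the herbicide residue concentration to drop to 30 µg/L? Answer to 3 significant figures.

14.4 h

Mixed concentration C = ΣQC/ΣQ = (1.600·0.2000 + 0.2800·375.0) / 1.880 = 105.3/1.880 = 56.02 µg/L.
56.02·exp(−k·t) = 30 → t = ln(56.02/30)/k = 51880 s = 14.41 h.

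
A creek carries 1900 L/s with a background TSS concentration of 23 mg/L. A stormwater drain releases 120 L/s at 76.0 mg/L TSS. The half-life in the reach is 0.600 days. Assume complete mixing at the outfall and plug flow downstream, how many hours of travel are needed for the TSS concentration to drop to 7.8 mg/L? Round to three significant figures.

25.1 h

Mass balance: C = (1900·23.00 + 120.0·76.00) / 2020 = 52820/2020 = 26.15 mg/L.
Half-life 0.600 d → k = ln 2 / 0.600 = 1.155 d⁻¹.
26.15·exp(−k·t) = 7.8 → t = ln(26.15/7.8)/k = 90470 s = 25.13 h.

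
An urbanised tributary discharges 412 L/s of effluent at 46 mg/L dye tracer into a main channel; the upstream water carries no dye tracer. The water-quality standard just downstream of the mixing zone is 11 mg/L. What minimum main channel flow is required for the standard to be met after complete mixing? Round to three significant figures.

Set C_mix = 11: (Q·0 + 412.0·46.00) / (Q + 412.0) = 11
→ Q = 412.0·(46.00 − 11)/(11 − 0) = 1311 L/s.

1310 L/s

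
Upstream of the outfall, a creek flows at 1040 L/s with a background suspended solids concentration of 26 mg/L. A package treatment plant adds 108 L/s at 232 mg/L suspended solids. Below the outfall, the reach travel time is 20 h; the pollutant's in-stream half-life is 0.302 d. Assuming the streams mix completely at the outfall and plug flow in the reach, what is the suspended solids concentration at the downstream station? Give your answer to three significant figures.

6.70 mg/L

After mixing, C = (1040·26.00 + 108.0·232.0) / 1148 = 52100/1148 = 45.38 mg/L.
Half-life 0.302 d → k = ln 2 / 0.302 = 2.295 d⁻¹.
First-order decay: C = 45.38·exp(−k·t) = 45.38·0.1477 = 6.702 mg/L.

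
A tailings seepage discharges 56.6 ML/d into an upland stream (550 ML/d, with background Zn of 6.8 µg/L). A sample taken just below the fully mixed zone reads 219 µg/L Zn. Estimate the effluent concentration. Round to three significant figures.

2280 µg/L

Mass balance: 550.0·6.800 + 56.60·Cₑ = 606.6·219.0
→ Cₑ = (606.6·219.0 − 550.0·6.800) / 56.60 = 2281 µg/L.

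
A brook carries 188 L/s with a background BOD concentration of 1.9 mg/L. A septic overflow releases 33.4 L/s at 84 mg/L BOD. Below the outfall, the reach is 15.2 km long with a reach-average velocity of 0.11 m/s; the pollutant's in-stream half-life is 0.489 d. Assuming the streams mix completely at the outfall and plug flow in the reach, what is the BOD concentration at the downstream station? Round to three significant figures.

Mixed concentration C = ΣQC/ΣQ = (188.0·1.900 + 33.40·84.00) / 221.4 = 3163/221.4 = 14.29 mg/L.
Travel time t = 15.2·1000 / 0.11 = 138200 s = 38.38 h.
Half-life 0.489 d → k = ln 2 / 0.489 = 1.417 d⁻¹.
Applying C = C₀e^(−kt): 14.29 × 0.1036 = 1.480 mg/L.

1.48 mg/L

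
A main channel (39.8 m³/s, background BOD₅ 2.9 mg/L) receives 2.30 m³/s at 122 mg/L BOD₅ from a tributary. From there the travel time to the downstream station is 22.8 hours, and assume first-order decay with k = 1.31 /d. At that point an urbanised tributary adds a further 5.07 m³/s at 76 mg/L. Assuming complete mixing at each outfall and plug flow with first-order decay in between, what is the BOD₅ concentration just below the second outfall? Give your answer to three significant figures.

Flow-weighted average: C = (39.80·2.900 + 2.300·122.0) / 42.10 = 396.0/42.10 = 9.407 mg/L; combined flow 42.10 m³/s.
First-order decay: C = 9.407·exp(−k·t) = 9.407·0.2881 = 2.710 mg/L.
Second outfall: C = (42.10·2.710 + 5.070·76.00)/47.17 = 10.59 mg/L.

10.6 mg/L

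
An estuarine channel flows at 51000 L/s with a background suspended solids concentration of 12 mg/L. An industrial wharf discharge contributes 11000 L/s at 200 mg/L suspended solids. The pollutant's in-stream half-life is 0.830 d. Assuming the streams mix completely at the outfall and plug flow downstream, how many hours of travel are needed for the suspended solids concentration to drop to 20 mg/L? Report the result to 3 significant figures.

23.5 h

Mixed concentration C = ΣQC/ΣQ = (51000·12.00 + 11000·200.0) / 62000 = 2812000/62000 = 45.35 mg/L.
Half-life 0.830 d → k = ln 2 / 0.830 = 0.8351 d⁻¹.
45.35·exp(−k·t) = 20 → t = ln(45.35/20)/k = 84710 s = 23.53 h.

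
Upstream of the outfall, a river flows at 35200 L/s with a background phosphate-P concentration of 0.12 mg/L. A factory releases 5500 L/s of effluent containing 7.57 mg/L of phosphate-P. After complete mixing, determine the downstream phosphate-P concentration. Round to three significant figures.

Mass balance: C = (35200·0.1200 + 5500·7.570) / 40700 = 45860/40700 = 1.127 mg/L.

1.13 mg/L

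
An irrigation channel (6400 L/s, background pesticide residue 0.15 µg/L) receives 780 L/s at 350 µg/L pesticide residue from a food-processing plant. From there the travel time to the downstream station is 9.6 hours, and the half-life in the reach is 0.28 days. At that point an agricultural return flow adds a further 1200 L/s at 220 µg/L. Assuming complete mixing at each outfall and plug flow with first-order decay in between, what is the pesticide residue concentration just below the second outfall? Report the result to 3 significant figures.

43.6 µg/L

Mixed concentration C = ΣQC/ΣQ = (6400·0.1500 + 780.0·350.0) / 7180 = 274000/7180 = 38.16 µg/L; combined flow 7180 L/s.
Half-life 0.28 d → k = ln 2 / 0.28 = 2.476 d⁻¹.
After decay, C = 38.16 × e^(−kt) = 38.16 × 0.3715 = 14.17 µg/L.
At the second outfall, C = (7180·14.17 + 1200·220.0) / (7180 + 1200) = 43.65 µg/L.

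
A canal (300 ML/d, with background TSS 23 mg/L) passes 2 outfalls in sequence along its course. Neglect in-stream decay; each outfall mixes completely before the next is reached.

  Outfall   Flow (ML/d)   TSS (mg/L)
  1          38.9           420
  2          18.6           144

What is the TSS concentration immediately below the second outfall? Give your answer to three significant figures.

Below outfall 1: Q → 338.9 ML/d, C = (300.0·23.00 + 38.90·420.0)/338.9 = 68.57 mg/L.
Below outfall 2: Q → 357.5 ML/d, C = (338.9·68.57 + 18.60·144.0)/357.5 = 72.49 mg/L.

72.5 mg/L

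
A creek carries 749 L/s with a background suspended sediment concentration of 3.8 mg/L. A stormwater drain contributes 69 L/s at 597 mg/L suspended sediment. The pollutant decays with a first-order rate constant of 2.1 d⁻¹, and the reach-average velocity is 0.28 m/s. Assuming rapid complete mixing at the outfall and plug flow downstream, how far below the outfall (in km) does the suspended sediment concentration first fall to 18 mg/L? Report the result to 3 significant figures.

Mixed concentration C = ΣQC/ΣQ = (749.0·3.800 + 69.00·597.0) / 818.0 = 44040/818.0 = 53.84 mg/L.
Set 53.84·exp(−k·t) = 18 → t = ln(53.84/18)/k = 45080 s = 12.52 h.
Distance = v·t = 0.28·45080 = 12620 m = 12.62 km.

12.6 km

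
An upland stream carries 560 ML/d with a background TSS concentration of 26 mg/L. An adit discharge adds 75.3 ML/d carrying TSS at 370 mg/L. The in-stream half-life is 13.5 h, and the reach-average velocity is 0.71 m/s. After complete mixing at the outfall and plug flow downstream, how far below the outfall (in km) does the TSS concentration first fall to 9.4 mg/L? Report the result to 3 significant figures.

97.6 km

Conservation of mass: C = (560.0·26.00 + 75.30·370.0) / 635.3 = 42420/635.3 = 66.77 mg/L.
Half-life 13.5 h → k = ln 2 / 13.5 = 0.05134 h⁻¹ = 1.232 d⁻¹.
Set 66.77·exp(−k·t) = 9.4 → t = ln(66.77/9.4)/k = 137500 s = 38.19 h.
Distance = v·t = 0.71·137500 = 97600 m = 97.60 km.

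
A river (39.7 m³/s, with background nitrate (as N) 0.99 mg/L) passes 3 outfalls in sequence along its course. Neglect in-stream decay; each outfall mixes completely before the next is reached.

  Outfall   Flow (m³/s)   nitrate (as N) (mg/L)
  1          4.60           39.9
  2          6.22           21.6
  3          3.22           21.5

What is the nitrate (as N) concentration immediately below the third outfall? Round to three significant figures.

Below outfall 1: Q → 44.30 m³/s, C = (39.70·0.9900 + 4.600·39.90)/44.30 = 5.030 mg/L.
Below outfall 2: Q → 50.52 m³/s, C = (44.30·5.030 + 6.220·21.60)/50.52 = 7.070 mg/L.
Below outfall 3: Q → 53.74 m³/s, C = (50.52·7.070 + 3.220·21.50)/53.74 = 7.935 mg/L.

7.93 mg/L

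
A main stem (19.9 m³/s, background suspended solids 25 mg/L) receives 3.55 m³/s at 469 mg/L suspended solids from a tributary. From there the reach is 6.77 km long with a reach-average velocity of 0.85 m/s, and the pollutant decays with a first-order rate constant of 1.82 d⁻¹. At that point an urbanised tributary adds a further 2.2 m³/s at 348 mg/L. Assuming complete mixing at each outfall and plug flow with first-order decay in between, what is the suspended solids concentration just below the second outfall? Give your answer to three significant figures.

Mass balance: C = (19.90·25.00 + 3.550·469.0) / 23.45 = 2162/23.45 = 92.22 mg/L; combined flow 23.45 m³/s.
Travel time t = 6.77·1000 / 0.85 = 7965 s = 2.212 h.
Decay over the reach: 92.22·exp(−kt) = 92.22·0.8455 = 77.97 mg/L.
At the second outfall, C = (23.45·77.97 + 2.200·348.0) / (23.45 + 2.200) = 101.1 mg/L.

101 mg/L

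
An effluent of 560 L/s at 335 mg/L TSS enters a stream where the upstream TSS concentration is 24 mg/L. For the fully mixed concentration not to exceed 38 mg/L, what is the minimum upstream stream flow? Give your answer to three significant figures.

Set C_mix = 38: (Q·24.00 + 560.0·335.0) / (Q + 560.0) = 38
→ Q = 560.0·(335.0 − 38)/(38 − 24.00) = 11880 L/s.

11900 L/s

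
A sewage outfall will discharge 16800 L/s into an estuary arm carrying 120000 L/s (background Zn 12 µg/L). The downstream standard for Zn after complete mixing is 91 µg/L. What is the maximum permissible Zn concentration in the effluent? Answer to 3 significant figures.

At the limit, (Qr·Cr + Qe·Cₑ)/(Qr + Qe) = 91:
Cₑ = (136800·91 − 120000·12.00) / 16800 = 655.3 µg/L.

655 µg/L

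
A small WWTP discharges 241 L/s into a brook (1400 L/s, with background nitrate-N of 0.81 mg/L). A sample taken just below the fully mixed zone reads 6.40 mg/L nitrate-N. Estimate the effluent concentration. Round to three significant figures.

Mass balance: 1400·0.8100 + 241.0·Cₑ = 1641·6.400
→ Cₑ = (1641·6.400 − 1400·0.8100) / 241.0 = 38.87 mg/L.

38.9 mg/L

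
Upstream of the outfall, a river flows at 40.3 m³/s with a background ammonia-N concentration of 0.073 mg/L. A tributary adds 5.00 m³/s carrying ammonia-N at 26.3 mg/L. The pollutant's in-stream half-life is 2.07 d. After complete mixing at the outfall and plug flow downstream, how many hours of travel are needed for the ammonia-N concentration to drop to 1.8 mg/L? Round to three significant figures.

Mass balance: C = (40.30·0.07300 + 5.000·26.30) / 45.30 = 134.4/45.30 = 2.968 mg/L.
Half-life 2.07 d → k = ln 2 / 2.07 = 0.3349 d⁻¹.
2.968·exp(−k·t) = 1.8 → t = ln(2.968/1.8)/k = 129000 s = 35.84 h.

35.8 h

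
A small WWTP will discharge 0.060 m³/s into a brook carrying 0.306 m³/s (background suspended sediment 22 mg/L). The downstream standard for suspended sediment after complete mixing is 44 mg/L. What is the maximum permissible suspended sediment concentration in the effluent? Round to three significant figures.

At the limit, (Qr·Cr + Qe·Cₑ)/(Qr + Qe) = 44:
Cₑ = (0.3660·44 − 0.3060·22.00) / 0.06000 = 156.2 mg/L.

156 mg/L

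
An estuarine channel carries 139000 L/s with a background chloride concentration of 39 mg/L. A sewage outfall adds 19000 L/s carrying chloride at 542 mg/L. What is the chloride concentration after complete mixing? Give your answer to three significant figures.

Conservation of mass: C = (139000·39.00 + 19000·542.0) / 158000 = 15720000/158000 = 99.49 mg/L.

99.5 mg/L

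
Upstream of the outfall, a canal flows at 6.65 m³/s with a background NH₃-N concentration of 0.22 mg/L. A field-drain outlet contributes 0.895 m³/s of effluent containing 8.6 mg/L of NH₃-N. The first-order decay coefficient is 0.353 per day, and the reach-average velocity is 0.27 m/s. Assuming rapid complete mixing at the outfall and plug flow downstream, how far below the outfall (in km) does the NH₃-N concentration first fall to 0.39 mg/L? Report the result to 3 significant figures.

Mass balance: C = (6.650·0.2200 + 0.8950·8.600) / 7.545 = 9.160/7.545 = 1.214 mg/L.
Set 1.214·exp(−k·t) = 0.39 → t = ln(1.214/0.39)/k = 277900 s = 77.21 h.
Distance = v·t = 0.27·277900 = 75040 m = 75.04 km.

75.0 km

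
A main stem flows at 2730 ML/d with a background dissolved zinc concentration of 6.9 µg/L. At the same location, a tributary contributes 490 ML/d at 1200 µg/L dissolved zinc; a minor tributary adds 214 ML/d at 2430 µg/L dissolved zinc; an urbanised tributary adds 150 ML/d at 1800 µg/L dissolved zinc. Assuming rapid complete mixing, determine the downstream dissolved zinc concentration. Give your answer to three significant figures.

Mixed concentration C = ΣQC/ΣQ = (2730·6.900 + 490.0·1200 + 214.0·2430 + 150.0·1800) / 3584 = 1397000/3584 = 389.7 µg/L.

390 µg/L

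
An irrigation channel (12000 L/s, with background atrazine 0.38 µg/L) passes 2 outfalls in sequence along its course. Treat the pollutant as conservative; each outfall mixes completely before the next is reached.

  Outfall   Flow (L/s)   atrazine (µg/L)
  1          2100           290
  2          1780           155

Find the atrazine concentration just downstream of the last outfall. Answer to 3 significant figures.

Outfall 1: combined Q = 14100 L/s; C = (12000·0.3800 + 2100·290.0)/14100 = 43.51 µg/L.
Outfall 2: combined Q = 15880 L/s; C = (14100·43.51 + 1780·155.0)/15880 = 56.01 µg/L.

56.0 µg/L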